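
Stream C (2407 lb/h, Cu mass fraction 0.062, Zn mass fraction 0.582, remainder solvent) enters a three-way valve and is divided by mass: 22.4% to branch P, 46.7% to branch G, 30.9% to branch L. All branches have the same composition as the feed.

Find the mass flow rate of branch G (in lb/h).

1124 lb/h

Branch G flow = 0.467×2407 = 1124.1 lb/h.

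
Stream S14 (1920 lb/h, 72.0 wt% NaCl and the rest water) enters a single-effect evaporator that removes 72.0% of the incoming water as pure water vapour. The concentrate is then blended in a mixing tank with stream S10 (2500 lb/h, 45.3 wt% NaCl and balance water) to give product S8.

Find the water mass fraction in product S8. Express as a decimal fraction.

Vapour removed = 0.720×0.280×1920 = 387.07 lb/h; concentrate = 1532.9 lb/h.
water reaching the mixer = 150.53 (from concentrate) + 2500×0.547 = 1518 lb/h.
Product flow = 1532.9 + 2500 = 4032.9 lb/h; water fraction = 0.3764.

0.3764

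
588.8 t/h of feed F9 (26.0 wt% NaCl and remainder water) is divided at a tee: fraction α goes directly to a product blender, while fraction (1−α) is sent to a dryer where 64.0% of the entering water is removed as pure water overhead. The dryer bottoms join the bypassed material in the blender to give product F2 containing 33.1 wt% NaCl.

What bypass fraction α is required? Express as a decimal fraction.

0.547

All 588.8×0.260 = 153.09 t/h of NaCl reaches F2, so F2 = 153.09/0.331 = 462.5 t/h and vapour = 126.3 t/h.
The evaporator receives (1−α)·588.8 of feed at 0.740 water and removes 0.640 of that water:
0.640×0.740×(1−α)×588.8 = 126.3
(1−α) = 126.3/278.86 = 0.4529;  α = 0.5471.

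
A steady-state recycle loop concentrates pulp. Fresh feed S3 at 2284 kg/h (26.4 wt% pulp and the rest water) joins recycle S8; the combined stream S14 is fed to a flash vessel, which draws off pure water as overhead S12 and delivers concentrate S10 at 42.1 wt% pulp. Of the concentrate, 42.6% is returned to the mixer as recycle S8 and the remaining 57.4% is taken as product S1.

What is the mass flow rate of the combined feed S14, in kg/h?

Overall pulp balance (none leaves overhead): pulp in fresh feed = pulp in product, i.e. 2284×0.264 = (1−0.426)·S10·0.421.
S10 = 602.98/(0.421×0.574) = 2495.2 kg/h.
Recycle S8 = 0.426×2495.2 = 1063 kg/h.
Combined feed S14 = 2284 + 1063 = 3347 kg/h.

3347 kg/h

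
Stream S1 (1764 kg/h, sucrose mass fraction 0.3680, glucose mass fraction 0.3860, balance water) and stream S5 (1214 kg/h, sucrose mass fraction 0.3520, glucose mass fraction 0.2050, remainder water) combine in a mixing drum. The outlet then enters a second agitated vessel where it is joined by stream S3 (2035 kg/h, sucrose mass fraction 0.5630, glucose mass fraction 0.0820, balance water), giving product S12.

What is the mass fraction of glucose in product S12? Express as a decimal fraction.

Overall, product flow = 5013 kg/h.
glucose in = 1764×0.386 + 1214×0.205 + 2035×0.082 = 1096.6 kg/h.
glucose fraction in S12 = 0.2188.

0.2188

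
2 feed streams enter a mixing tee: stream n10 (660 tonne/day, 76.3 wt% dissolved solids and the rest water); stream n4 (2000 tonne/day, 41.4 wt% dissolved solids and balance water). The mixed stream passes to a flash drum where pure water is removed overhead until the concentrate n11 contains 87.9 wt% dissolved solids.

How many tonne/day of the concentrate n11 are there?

dissolved solids entering = 660×0.763 + 2000×0.414 = 1331.6 tonne/day.
All dissolved solids reports to n11, so n11 = 1331.6/0.879 = 1514.9 tonne/day.

1515 tonne/day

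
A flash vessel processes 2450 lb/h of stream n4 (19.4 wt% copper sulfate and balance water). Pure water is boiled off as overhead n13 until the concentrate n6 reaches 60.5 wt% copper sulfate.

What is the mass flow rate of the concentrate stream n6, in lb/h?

copper sulfate is conserved: 2450×0.194 = 475.3 lb/h all reports to the concentrate.
Concentrate = 475.3/(target fraction) = 785.62 lb/h.

785.6 lb/h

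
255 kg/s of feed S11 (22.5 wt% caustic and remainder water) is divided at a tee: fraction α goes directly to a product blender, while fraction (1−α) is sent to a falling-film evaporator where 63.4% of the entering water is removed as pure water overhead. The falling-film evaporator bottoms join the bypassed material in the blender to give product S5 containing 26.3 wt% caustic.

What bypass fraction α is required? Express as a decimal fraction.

All 255×0.225 = 57.375 kg/s of caustic reaches S5, so S5 = 57.375/0.263 = 218.16 kg/s and vapour = 36.844 kg/s.
The evaporator receives (1−α)·255 of feed at 0.775 water and removes 0.634 of that water:
0.634×0.775×(1−α)×255 = 36.844
(1−α) = 36.844/125.29 = 0.2941;  α = 0.7059.

0.706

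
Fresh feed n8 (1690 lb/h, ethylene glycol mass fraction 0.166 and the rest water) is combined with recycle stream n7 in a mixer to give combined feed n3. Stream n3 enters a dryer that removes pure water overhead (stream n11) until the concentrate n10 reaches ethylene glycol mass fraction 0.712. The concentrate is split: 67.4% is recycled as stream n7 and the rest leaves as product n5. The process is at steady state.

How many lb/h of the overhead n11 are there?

1296 lb/h

Overall ethylene glycol balance (none leaves overhead): ethylene glycol in fresh feed = ethylene glycol in product, i.e. 1690×0.166 = (1−0.674)·n10·0.712.
n10 = 280.54/(0.712×0.326) = 1208.6 lb/h.
Recycle n7 = 0.674×1208.6 = 814.62 lb/h.
Combined feed n3 = 1690 + 814.62 = 2504.6 lb/h.
Overhead n11 = n3 − n10 = 2504.6 − 1208.6 = 1296 lb/h.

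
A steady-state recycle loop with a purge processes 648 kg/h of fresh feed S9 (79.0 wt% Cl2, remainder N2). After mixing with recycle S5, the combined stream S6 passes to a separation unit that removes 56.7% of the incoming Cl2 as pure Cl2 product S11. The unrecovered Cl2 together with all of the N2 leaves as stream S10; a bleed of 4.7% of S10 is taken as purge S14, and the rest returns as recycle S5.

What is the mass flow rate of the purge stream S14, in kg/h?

153.8 kg/h

N2 enters only via S9 and leaves only via the purge: 648×0.210 = 0.047×(N2 in S10), and the separation unit passes all N2, so N2 in S6 = N2 in S10 = 2895.3 kg/h.
Cl2 in S6: m_A = 648×0.790 + (1−0.047)·(1−0.567)·m_A, so m_A = 511.92/0.5874 = 871.57 kg/h.
S10 = (1−0.567)×871.57 + 2895.3 = 3272.7 kg/h.
Purge S14 = 0.047×3272.7 = 153.82 kg/h.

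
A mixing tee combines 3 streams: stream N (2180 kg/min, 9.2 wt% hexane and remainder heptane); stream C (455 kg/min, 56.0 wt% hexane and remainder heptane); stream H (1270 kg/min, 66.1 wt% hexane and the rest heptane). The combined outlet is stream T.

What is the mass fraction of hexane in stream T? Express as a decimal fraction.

0.332

Total flow out = 2180 + 455 + 1270 = 3905 kg/min.
hexane in = 2180×0.092 + 455×0.560 + 1270×0.661 = 1294.8 kg/min.
hexane mass fraction in T = 1294.8/3905 = 0.332.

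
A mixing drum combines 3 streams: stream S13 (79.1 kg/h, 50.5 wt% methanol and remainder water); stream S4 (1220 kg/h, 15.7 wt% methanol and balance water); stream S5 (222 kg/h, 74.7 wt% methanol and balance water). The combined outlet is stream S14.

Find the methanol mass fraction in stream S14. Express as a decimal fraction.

0.2612

Total flow out = 79.1 + 1220 + 222 = 1521.1 kg/h.
methanol in = 79.1×0.505 + 1220×0.157 + 222×0.747 = 397.32 kg/h.
methanol mass fraction in S14 = 397.32/1521.1 = 0.2612.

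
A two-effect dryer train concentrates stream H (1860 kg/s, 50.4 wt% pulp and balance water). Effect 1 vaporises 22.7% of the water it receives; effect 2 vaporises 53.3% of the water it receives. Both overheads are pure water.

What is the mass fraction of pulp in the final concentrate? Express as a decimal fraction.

water in feed = 1860×0.496 = 922.56 kg/s.
After stage 1: water left = (1−0.227)×922.56 = 713.14; stream total = 1650.6 kg/s.
After stage 2: water left = (1−0.533)×713.14 = 333.04; final concentrate = 1270.5 kg/s.
pulp fraction = 937.44/1270.5 = 0.738.

0.738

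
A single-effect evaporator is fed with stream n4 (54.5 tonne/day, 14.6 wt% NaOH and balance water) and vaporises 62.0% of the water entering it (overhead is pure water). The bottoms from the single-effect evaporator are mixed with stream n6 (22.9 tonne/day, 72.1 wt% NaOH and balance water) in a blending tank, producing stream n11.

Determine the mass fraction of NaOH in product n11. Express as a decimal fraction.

Vapour removed = 0.620×0.854×54.5 = 28.857 tonne/day; concentrate = 25.643 tonne/day.
NaOH reaching the mixer = 7.957 (from concentrate) + 22.9×0.721 = 24.468 tonne/day.
Product flow = 25.643 + 22.9 = 48.543 tonne/day; NaOH fraction = 0.504.

0.504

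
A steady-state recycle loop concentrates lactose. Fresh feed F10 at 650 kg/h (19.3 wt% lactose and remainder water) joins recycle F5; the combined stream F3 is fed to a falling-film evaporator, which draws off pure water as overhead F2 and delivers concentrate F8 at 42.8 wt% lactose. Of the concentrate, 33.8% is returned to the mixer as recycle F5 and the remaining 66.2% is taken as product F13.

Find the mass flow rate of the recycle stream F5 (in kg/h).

Overall lactose balance (none leaves overhead): lactose in fresh feed = lactose in product, i.e. 650×0.193 = (1−0.338)·F8·0.428.
F8 = 125.45/(0.428×0.662) = 442.76 kg/h.
Recycle F5 = 0.338×442.76 = 149.65 kg/h.

149.7 kg/h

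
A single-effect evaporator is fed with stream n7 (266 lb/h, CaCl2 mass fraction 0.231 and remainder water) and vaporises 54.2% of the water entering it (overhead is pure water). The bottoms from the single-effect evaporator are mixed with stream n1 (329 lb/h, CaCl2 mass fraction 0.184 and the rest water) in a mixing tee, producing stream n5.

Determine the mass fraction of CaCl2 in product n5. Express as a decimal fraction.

0.252

Vapour removed = 0.542×0.769×266 = 110.87 lb/h; concentrate = 155.13 lb/h.
CaCl2 reaching the mixer = 61.446 (from concentrate) + 329×0.184 = 121.98 lb/h.
Product flow = 155.13 + 329 = 484.13 lb/h; CaCl2 fraction = 0.252.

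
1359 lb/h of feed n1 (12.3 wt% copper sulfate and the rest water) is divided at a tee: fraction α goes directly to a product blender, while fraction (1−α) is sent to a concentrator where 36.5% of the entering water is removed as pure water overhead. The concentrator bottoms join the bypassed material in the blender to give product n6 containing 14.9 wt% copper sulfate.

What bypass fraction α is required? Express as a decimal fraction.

0.455

All 1359×0.123 = 167.16 lb/h of copper sulfate reaches n6, so n6 = 167.16/0.149 = 1121.9 lb/h and vapour = 237.14 lb/h.
The evaporator receives (1−α)·1359 of feed at 0.877 water and removes 0.365 of that water:
0.365×0.877×(1−α)×1359 = 237.14
(1−α) = 237.14/435.02 = 0.5451;  α = 0.4549.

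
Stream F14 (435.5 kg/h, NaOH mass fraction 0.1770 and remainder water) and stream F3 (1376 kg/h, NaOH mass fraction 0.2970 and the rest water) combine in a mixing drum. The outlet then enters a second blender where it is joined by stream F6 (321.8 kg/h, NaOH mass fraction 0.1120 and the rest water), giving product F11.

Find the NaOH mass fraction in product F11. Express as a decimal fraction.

0.2446

Overall, product flow = 2133.3 kg/h.
NaOH in = 435.5×0.177 + 1376×0.297 + 321.8×0.112 = 521.8 kg/h.
NaOH fraction in F11 = 0.2446.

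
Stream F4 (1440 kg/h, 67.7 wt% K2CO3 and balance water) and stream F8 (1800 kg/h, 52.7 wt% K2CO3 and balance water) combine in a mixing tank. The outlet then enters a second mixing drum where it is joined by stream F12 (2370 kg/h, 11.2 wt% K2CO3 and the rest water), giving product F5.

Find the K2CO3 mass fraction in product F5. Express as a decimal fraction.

0.3902

Overall, product flow = 5610 kg/h.
K2CO3 in = 1440×0.677 + 1800×0.527 + 2370×0.112 = 2188.9 kg/h.
K2CO3 fraction in F5 = 0.3902.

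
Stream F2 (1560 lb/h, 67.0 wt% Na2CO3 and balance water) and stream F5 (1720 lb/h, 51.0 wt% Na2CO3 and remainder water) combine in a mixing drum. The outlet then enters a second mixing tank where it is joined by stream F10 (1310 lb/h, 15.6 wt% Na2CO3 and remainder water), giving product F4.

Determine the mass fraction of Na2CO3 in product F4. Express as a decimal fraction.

Overall, product flow = 4590 lb/h.
Na2CO3 in = 1560×0.670 + 1720×0.510 + 1310×0.156 = 2126.8 lb/h.
Na2CO3 fraction in F4 = 0.4633.

0.4633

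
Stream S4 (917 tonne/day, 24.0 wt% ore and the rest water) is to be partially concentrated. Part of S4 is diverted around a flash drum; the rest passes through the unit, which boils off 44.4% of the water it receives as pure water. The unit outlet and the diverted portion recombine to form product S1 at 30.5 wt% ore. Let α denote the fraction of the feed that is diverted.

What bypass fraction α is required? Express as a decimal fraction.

0.368

All 917×0.240 = 220.08 tonne/day of ore reaches S1, so S1 = 220.08/0.305 = 721.57 tonne/day and vapour = 195.43 tonne/day.
The evaporator receives (1−α)·917 of feed at 0.760 water and removes 0.444 of that water:
0.444×0.760×(1−α)×917 = 195.43
(1−α) = 195.43/309.43 = 0.6316;  α = 0.3684.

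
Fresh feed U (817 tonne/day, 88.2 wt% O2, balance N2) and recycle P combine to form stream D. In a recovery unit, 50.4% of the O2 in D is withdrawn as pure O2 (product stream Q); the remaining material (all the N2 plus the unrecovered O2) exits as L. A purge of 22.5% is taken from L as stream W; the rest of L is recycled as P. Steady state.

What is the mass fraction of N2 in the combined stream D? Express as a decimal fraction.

N2 enters only via U and leaves only via the purge: 817×0.118 = 0.225×(N2 in L), and the recovery unit passes all N2, so N2 in D = N2 in L = 428.47 tonne/day.
O2 in D: m_A = 817×0.882 + (1−0.225)·(1−0.504)·m_A, so m_A = 720.59/0.6156 = 1170.6 tonne/day.
D = 1170.6 + 428.47 = 1599 tonne/day.
N2 fraction in D = 428.47/1599 = 0.2680.

0.2680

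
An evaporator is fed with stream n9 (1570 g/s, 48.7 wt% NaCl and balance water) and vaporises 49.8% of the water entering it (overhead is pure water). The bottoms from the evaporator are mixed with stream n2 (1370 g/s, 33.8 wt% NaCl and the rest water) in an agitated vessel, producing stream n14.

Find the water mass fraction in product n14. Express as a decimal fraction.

Vapour removed = 0.498×0.513×1570 = 401.09 g/s; concentrate = 1168.9 g/s.
water reaching the mixer = 404.32 (from concentrate) + 1370×0.662 = 1311.3 g/s.
Product flow = 1168.9 + 1370 = 2538.9 g/s; water fraction = 0.5165.

0.5165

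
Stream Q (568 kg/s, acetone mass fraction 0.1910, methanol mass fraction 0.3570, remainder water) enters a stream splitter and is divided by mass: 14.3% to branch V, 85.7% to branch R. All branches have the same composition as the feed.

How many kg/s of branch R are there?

Branch R flow = 0.857×568 = 486.78 kg/s.

486.8 kg/s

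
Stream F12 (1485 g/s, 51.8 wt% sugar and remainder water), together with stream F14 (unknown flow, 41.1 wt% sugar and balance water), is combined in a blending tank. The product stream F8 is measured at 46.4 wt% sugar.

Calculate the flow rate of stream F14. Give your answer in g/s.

1513 g/s

Let F14 be the unknown flow. Total out = 1485 + F14.
sugar balance: 769.23 + 0.411·F14 = 0.464·(1485 + F14)
(0.411 − 0.464)·F14 = 0.464×1485 − 769.23 = -80.19
F14 = -80.19 / -0.053 = 1513 g/s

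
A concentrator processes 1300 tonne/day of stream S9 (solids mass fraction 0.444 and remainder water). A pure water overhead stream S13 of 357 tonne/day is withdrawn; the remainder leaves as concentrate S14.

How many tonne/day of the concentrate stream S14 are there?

Concentrate = 1300 − 357 = 943 tonne/day.

943 tonne/day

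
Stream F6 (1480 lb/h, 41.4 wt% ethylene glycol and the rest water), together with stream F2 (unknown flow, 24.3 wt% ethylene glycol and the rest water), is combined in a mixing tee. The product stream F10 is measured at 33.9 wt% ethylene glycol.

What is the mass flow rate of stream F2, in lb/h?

Let F2 be the unknown flow. Total out = 1480 + F2.
ethylene glycol balance: 612.72 + 0.243·F2 = 0.339·(1480 + F2)
(0.243 − 0.339)·F2 = 0.339×1480 − 612.72 = -111
F2 = -111 / -0.096 = 1156.2 lb/h

1156 lb/h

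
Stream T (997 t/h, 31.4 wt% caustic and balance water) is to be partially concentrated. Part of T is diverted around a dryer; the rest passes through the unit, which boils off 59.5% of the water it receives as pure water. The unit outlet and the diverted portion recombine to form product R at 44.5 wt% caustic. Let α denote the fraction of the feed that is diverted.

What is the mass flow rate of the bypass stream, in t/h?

277.9 t/h

All 997×0.314 = 313.06 t/h of caustic reaches R, so R = 313.06/0.445 = 703.5 t/h and vapour = 293.5 t/h.
The evaporator receives (1−α)·997 of feed at 0.686 water and removes 0.595 of that water:
0.595×0.686×(1−α)×997 = 293.5
(1−α) = 293.5/406.95 = 0.7212;  α = 0.2788.
Bypass flow = 0.2788×997 = 277.94 t/h.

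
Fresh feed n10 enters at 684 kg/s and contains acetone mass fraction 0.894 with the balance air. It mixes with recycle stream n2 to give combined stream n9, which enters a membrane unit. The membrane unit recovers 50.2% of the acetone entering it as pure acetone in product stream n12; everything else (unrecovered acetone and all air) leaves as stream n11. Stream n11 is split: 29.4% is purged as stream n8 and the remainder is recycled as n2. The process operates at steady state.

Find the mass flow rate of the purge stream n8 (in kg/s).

210.6 kg/s

air enters only via n10 and leaves only via the purge: 684×0.106 = 0.294×(air in n11), and the membrane unit passes all air, so air in n9 = air in n11 = 246.61 kg/s.
acetone in n9: m_A = 684×0.894 + (1−0.294)·(1−0.502)·m_A, so m_A = 611.5/0.6484 = 943.07 kg/s.
n11 = (1−0.502)×943.07 + 246.61 = 716.26 kg/s.
Purge n8 = 0.294×716.26 = 210.58 kg/s.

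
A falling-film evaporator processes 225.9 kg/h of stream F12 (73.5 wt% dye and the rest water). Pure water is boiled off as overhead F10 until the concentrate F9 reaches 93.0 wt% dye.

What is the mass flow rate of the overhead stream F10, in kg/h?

47.37 kg/h

dye is conserved: 225.9×0.735 = 166.04 kg/h all reports to the concentrate.
Concentrate = 166.04/(target fraction) = 178.53 kg/h.
Overhead = 225.9 − 178.53 = 47.366 kg/h.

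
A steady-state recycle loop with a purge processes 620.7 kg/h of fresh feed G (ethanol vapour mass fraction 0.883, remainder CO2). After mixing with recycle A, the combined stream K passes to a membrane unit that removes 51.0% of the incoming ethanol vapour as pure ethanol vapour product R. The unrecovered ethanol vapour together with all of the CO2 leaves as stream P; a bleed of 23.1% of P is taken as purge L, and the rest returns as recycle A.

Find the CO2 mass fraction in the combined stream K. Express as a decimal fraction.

0.263

CO2 enters only via G and leaves only via the purge: 620.7×0.117 = 0.231×(CO2 in P), and the membrane unit passes all CO2, so CO2 in K = CO2 in P = 314.38 kg/h.
ethanol vapour in K: m_A = 620.7×0.883 + (1−0.231)·(1−0.510)·m_A, so m_A = 548.08/0.6232 = 879.47 kg/h.
K = 879.47 + 314.38 = 1193.9 kg/h.
CO2 fraction in K = 314.38/1193.9 = 0.263.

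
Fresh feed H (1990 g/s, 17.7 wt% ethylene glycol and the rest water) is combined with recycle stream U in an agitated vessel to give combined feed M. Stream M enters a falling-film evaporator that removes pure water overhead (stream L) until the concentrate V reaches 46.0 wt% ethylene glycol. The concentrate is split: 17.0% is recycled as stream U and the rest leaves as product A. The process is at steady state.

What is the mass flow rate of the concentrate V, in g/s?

922.6 g/s

Overall ethylene glycol balance (none leaves overhead): ethylene glycol in fresh feed = ethylene glycol in product, i.e. 1990×0.177 = (1−0.170)·V·0.460.
V = 352.23/(0.460×0.830) = 922.55 g/s.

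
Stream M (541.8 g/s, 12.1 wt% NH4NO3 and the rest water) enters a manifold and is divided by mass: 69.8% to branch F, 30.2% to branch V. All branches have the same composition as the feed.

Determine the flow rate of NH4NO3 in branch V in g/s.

19.8 g/s

Branch V total = 0.302×541.8 = 163.62 g/s.
NH4NO3 in V = 0.121×163.62 = 19.798 g/s.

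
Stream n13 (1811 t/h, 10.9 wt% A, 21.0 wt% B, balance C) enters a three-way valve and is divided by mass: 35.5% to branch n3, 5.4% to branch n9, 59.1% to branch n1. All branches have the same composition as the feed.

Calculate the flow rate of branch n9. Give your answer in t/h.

97.79 t/h

Branch n9 flow = 0.054×1811 = 97.794 t/h.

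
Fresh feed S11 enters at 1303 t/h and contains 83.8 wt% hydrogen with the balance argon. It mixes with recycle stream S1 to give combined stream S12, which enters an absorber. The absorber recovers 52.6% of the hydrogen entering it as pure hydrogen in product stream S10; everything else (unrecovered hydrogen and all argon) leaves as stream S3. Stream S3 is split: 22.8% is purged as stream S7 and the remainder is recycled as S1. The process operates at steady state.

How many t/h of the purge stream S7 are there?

397.2 t/h

argon enters only via S11 and leaves only via the purge: 1303×0.162 = 0.228×(argon in S3), and the absorber passes all argon, so argon in S12 = argon in S3 = 925.82 t/h.
hydrogen in S12: m_A = 1303×0.838 + (1−0.228)·(1−0.526)·m_A, so m_A = 1091.9/0.6341 = 1722.1 t/h.
S3 = (1−0.526)×1722.1 + 925.82 = 1742.1 t/h.
Purge S7 = 0.228×1742.1 = 397.19 t/h.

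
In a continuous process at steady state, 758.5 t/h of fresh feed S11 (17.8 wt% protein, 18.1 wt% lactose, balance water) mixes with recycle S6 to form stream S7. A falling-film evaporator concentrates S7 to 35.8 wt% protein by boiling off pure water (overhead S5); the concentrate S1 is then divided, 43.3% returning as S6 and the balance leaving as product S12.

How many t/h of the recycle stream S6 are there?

Overall protein balance (none leaves overhead): protein in fresh feed = protein in product, i.e. 758.5×0.178 = (1−0.433)·S1·0.358.
S1 = 135.01/(0.358×0.567) = 665.13 t/h.
Recycle S6 = 0.433×665.13 = 288 t/h.

288 t/h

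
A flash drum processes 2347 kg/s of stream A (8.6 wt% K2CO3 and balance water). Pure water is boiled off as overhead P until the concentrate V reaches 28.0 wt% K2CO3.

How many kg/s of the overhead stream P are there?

1626 kg/s

K2CO3 is conserved: 2347×0.086 = 201.84 kg/s all reports to the concentrate.
Concentrate = 201.84/(target fraction) = 720.86 kg/s.
Overhead = 2347 − 720.86 = 1626.1 kg/s.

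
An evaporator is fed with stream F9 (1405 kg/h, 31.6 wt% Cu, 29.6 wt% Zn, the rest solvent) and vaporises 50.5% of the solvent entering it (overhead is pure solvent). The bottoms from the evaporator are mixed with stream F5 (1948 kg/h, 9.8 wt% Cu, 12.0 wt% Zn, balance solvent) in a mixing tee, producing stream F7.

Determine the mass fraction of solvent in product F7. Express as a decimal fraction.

0.583

Vapour removed = 0.505×0.388×1405 = 275.3 kg/h; concentrate = 1129.7 kg/h.
solvent reaching the mixer = 269.84 (from concentrate) + 1948×0.782 = 1793.2 kg/h.
Product flow = 1129.7 + 1948 = 3077.7 kg/h; solvent fraction = 0.583.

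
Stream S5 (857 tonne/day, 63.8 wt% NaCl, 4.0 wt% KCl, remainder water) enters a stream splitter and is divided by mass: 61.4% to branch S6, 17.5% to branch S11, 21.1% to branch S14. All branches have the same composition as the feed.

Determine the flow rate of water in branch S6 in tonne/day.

Branch S6 total = 0.614×857 = 526.2 tonne/day.
water in S6 = 0.322×526.2 = 169.44 tonne/day.

169.4 tonne/day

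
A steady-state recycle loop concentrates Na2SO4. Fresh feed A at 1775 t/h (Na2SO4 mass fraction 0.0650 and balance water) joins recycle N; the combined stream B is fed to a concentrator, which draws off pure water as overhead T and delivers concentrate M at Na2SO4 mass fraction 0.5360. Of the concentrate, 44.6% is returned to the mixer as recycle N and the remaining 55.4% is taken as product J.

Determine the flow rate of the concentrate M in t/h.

Overall Na2SO4 balance (none leaves overhead): Na2SO4 in fresh feed = Na2SO4 in product, i.e. 1775×0.065 = (1−0.446)·M·0.536.
M = 115.38/(0.536×0.554) = 388.54 t/h.

388.5 t/h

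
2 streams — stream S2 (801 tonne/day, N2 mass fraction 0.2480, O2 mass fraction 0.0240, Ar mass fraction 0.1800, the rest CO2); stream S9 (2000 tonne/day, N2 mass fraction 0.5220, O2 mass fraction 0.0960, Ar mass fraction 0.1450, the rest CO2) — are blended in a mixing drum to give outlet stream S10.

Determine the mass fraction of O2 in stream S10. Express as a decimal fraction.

0.0754

Total flow out = 801 + 2000 = 2801 tonne/day.
O2 in = 801×0.024 + 2000×0.096 = 211.22 tonne/day.
O2 mass fraction in S10 = 211.22/2801 = 0.0754.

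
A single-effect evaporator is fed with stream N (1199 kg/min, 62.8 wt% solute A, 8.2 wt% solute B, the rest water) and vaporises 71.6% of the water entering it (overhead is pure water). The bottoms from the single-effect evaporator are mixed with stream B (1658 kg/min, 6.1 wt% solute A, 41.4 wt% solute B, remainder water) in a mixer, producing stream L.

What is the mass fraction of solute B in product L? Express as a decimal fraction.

0.3009

Vapour removed = 0.716×0.290×1199 = 248.96 kg/min; concentrate = 950.04 kg/min.
solute B reaching the mixer = 98.318 (from concentrate) + 1658×0.414 = 784.73 kg/min.
Product flow = 950.04 + 1658 = 2608 kg/min; solute B fraction = 0.3009.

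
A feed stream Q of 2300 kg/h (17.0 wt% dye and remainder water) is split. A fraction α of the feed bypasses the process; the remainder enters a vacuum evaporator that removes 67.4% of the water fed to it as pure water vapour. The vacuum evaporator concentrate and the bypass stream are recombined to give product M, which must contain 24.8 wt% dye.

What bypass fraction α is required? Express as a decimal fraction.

0.438

All 2300×0.170 = 391 kg/h of dye reaches M, so M = 391/0.248 = 1576.6 kg/h and vapour = 723.39 kg/h.
The evaporator receives (1−α)·2300 of feed at 0.830 water and removes 0.674 of that water:
0.674×0.830×(1−α)×2300 = 723.39
(1−α) = 723.39/1286.7 = 0.5622;  α = 0.4378.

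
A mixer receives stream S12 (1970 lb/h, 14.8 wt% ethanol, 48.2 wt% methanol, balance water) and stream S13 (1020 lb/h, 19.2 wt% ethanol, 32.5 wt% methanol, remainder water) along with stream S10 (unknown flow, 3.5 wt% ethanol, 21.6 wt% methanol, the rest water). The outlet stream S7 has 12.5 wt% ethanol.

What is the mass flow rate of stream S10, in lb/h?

Let S10 be the unknown flow. Total out = 2990 + S10.
ethanol balance: 487.4 + 0.035·S10 = 0.125·(2990 + S10)
(0.035 − 0.125)·S10 = 0.125×2990 − 487.4 = -113.65
S10 = -113.65 / -0.090 = 1262.8 lb/h

1263 lb/h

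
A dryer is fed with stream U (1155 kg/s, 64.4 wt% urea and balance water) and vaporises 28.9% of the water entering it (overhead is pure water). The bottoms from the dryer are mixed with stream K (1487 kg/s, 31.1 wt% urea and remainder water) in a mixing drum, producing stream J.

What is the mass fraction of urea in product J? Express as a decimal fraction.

Vapour removed = 0.289×0.356×1155 = 118.83 kg/s; concentrate = 1036.2 kg/s.
urea reaching the mixer = 743.82 (from concentrate) + 1487×0.311 = 1206.3 kg/s.
Product flow = 1036.2 + 1487 = 2523.2 kg/s; urea fraction = 0.478.

0.478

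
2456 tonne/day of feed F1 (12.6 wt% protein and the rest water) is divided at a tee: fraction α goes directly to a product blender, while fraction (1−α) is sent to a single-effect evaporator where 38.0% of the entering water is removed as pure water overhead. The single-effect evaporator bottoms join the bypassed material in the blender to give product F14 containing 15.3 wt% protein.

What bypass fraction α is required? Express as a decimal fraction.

All 2456×0.126 = 309.46 tonne/day of protein reaches F14, so F14 = 309.46/0.153 = 2022.6 tonne/day and vapour = 433.41 tonne/day.
The evaporator receives (1−α)·2456 of feed at 0.874 water and removes 0.380 of that water:
0.380×0.874×(1−α)×2456 = 433.41
(1−α) = 433.41/815.69 = 0.5313;  α = 0.4687.

0.469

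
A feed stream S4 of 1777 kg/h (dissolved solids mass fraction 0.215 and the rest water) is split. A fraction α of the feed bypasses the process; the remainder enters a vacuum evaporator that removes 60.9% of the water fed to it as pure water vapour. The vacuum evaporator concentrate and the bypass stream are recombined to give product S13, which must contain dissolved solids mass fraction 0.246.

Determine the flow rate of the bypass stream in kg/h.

1309 kg/h

All 1777×0.215 = 382.06 kg/h of dissolved solids reaches S13, so S13 = 382.06/0.246 = 1553.1 kg/h and vapour = 223.93 kg/h.
The evaporator receives (1−α)·1777 of feed at 0.785 water and removes 0.609 of that water:
0.609×0.785×(1−α)×1777 = 223.93
(1−α) = 223.93/849.52 = 0.2636;  α = 0.7364.
Bypass flow = 0.7364×1777 = 1308.6 kg/h.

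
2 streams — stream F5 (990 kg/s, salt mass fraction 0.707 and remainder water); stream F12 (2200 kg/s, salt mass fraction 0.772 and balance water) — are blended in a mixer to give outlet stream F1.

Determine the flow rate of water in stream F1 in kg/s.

water out = water in = 990×0.293 + 2200×0.228 = 791.67 kg/s.

791.7 kg/s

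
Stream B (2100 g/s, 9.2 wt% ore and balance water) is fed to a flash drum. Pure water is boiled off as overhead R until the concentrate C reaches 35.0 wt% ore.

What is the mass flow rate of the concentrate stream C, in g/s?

ore is conserved: 2100×0.092 = 193.2 g/s all reports to the concentrate.
Concentrate = 193.2/(target fraction) = 552 g/s.

552 g/s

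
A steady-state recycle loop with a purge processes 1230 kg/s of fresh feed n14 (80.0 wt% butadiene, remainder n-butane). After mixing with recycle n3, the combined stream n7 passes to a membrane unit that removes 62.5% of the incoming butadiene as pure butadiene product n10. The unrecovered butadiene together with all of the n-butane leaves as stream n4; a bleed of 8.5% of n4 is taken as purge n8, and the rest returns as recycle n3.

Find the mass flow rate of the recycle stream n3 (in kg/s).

3162 kg/s

n-butane enters only via n14 and leaves only via the purge: 1230×0.200 = 0.085×(n-butane in n4), and the membrane unit passes all n-butane, so n-butane in n7 = n-butane in n4 = 2894.1 kg/s.
butadiene in n7: m_A = 1230×0.800 + (1−0.085)·(1−0.625)·m_A, so m_A = 984/0.6569 = 1498 kg/s.
n4 = (1−0.625)×1498 + 2894.1 = 3455.9 kg/s.
Recycle n3 = (1−0.085)×3455.9 = 3162.1 kg/s.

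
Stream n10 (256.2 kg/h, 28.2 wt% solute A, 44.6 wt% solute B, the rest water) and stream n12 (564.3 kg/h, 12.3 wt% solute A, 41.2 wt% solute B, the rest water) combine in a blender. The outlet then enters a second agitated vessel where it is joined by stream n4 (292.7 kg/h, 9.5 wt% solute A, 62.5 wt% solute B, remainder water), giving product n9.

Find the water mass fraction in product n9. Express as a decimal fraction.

Overall, product flow = 1113.2 kg/h.
water in = 256.2×0.272 + 564.3×0.465 + 292.7×0.280 = 414.04 kg/h.
water fraction in n9 = 0.372.

0.372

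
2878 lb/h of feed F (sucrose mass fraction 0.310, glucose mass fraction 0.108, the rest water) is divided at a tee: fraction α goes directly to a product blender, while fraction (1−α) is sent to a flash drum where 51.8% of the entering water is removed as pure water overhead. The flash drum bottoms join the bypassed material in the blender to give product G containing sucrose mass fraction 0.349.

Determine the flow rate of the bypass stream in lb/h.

1811 lb/h

All 2878×0.310 = 892.18 lb/h of sucrose reaches G, so G = 892.18/0.349 = 2556.4 lb/h and vapour = 321.61 lb/h.
The evaporator receives (1−α)·2878 of feed at 0.582 water and removes 0.518 of that water:
0.518×0.582×(1−α)×2878 = 321.61
(1−α) = 321.61/867.65 = 0.3707;  α = 0.6293.
Bypass flow = 0.6293×2878 = 1811.2 lb/h.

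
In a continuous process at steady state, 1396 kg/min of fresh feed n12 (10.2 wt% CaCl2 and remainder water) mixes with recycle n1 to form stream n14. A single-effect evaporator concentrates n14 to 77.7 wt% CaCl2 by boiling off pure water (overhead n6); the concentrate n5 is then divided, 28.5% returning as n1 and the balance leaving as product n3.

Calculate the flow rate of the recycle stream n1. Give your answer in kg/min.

73.05 kg/min

Overall CaCl2 balance (none leaves overhead): CaCl2 in fresh feed = CaCl2 in product, i.e. 1396×0.102 = (1−0.285)·n5·0.777.
n5 = 142.39/(0.777×0.715) = 256.31 kg/min.
Recycle n1 = 0.285×256.31 = 73.047 kg/min.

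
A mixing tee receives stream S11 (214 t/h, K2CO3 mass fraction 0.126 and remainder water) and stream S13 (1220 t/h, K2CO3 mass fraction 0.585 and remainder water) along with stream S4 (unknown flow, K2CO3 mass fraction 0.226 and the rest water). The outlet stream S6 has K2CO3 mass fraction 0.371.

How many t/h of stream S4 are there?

1439 t/h

Let S4 be the unknown flow. Total out = 1434 + S4.
K2CO3 balance: 740.66 + 0.226·S4 = 0.371·(1434 + S4)
(0.226 − 0.371)·S4 = 0.371×1434 − 740.66 = -208.65
S4 = -208.65 / -0.145 = 1439 t/h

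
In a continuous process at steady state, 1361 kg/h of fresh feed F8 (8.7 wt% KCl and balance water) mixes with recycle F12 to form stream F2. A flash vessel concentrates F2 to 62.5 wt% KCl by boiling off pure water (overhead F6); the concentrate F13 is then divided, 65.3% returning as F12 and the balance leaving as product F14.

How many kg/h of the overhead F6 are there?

1172 kg/h

Overall KCl balance (none leaves overhead): KCl in fresh feed = KCl in product, i.e. 1361×0.087 = (1−0.653)·F13·0.625.
F13 = 118.41/(0.625×0.347) = 545.97 kg/h.
Recycle F12 = 0.653×545.97 = 356.52 kg/h.
Combined feed F2 = 1361 + 356.52 = 1717.5 kg/h.
Overhead F6 = F2 − F13 = 1717.5 − 545.97 = 1171.5 kg/h.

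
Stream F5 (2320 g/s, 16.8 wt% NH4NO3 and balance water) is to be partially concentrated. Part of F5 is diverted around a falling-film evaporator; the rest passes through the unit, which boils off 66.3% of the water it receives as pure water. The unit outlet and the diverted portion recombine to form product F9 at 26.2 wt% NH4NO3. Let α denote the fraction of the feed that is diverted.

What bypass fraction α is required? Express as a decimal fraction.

0.350

All 2320×0.168 = 389.76 g/s of NH4NO3 reaches F9, so F9 = 389.76/0.262 = 1487.6 g/s and vapour = 832.37 g/s.
The evaporator receives (1−α)·2320 of feed at 0.832 water and removes 0.663 of that water:
0.663×0.832×(1−α)×2320 = 832.37
(1−α) = 832.37/1279.7 = 0.6504;  α = 0.3496.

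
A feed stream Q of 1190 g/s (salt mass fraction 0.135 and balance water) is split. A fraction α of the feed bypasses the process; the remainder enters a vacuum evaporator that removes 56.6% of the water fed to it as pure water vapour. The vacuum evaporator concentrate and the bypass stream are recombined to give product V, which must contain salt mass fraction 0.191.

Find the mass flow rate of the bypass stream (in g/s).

477.4 g/s

All 1190×0.135 = 160.65 g/s of salt reaches V, so V = 160.65/0.191 = 841.1 g/s and vapour = 348.9 g/s.
The evaporator receives (1−α)·1190 of feed at 0.865 water and removes 0.566 of that water:
0.566×0.865×(1−α)×1190 = 348.9
(1−α) = 348.9/582.61 = 0.5989;  α = 0.4011.
Bypass flow = 0.4011×1190 = 477.36 g/s.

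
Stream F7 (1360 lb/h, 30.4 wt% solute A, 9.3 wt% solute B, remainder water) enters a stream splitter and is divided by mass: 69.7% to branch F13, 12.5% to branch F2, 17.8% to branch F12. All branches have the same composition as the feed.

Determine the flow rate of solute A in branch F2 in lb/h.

Branch F2 total = 0.125×1360 = 170 lb/h.
solute A in F2 = 0.304×170 = 51.68 lb/h.

51.68 lb/h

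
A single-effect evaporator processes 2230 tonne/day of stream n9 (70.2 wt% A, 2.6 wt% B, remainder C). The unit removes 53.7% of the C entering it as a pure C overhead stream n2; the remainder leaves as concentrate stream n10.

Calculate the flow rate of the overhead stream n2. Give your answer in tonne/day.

C entering = 2230×0.272 = 606.56 tonne/day; overhead removed = 0.537×606.56 = 325.72 tonne/day.

325.7 tonne/day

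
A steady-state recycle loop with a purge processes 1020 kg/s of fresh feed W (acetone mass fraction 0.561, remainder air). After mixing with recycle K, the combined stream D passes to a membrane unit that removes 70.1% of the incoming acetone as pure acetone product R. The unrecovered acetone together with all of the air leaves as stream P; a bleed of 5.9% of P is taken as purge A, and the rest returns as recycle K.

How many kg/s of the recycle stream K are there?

7366 kg/s

air enters only via W and leaves only via the purge: 1020×0.439 = 0.059×(air in P), and the membrane unit passes all air, so air in D = air in P = 7589.5 kg/s.
acetone in D: m_A = 1020×0.561 + (1−0.059)·(1−0.701)·m_A, so m_A = 572.22/0.7186 = 796.25 kg/s.
P = (1−0.701)×796.25 + 7589.5 = 7827.6 kg/s.
Recycle K = (1−0.059)×7827.6 = 7365.7 kg/s.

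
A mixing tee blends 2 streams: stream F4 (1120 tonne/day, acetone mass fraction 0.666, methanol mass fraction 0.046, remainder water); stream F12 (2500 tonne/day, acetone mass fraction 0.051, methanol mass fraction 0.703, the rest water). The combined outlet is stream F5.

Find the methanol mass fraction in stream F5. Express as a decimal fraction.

0.500

Total flow out = 1120 + 2500 = 3620 tonne/day.
methanol in = 1120×0.046 + 2500×0.703 = 1809 tonne/day.
methanol mass fraction in F5 = 1809/3620 = 0.500.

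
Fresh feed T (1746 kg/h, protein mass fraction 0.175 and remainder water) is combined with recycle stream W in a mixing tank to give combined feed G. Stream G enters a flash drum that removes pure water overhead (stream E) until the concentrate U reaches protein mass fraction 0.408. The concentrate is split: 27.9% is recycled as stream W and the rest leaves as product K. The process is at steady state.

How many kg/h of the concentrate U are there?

Overall protein balance (none leaves overhead): protein in fresh feed = protein in product, i.e. 1746×0.175 = (1−0.279)·U·0.408.
U = 305.55/(0.408×0.721) = 1038.7 kg/h.

1039 kg/h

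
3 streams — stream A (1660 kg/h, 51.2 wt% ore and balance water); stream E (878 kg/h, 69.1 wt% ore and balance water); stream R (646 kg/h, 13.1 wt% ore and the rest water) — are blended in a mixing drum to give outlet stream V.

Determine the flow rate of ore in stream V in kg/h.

1541 kg/h

ore out = ore in = 1660×0.512 + 878×0.691 + 646×0.131 = 1541.2 kg/h.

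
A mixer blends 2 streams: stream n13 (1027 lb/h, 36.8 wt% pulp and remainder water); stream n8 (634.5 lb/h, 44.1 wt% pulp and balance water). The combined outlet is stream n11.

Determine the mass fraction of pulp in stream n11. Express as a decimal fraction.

0.396

Total flow out = 1027 + 634.5 = 1661.5 lb/h.
pulp in = 1027×0.368 + 634.5×0.441 = 657.75 lb/h.
pulp mass fraction in n11 = 657.75/1661.5 = 0.396.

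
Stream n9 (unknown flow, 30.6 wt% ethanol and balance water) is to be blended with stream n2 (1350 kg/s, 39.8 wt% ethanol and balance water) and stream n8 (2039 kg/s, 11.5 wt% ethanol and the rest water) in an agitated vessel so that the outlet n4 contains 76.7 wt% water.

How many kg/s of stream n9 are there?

244.5 kg/s

Let n9 be the unknown flow. Total out = 3389 + n9.
water balance: 2617.2 + 0.694·n9 = 0.767·(3389 + n9)
(0.694 − 0.767)·n9 = 0.767×3389 − 2617.2 = -17.852
n9 = -17.852 / -0.073 = 244.55 kg/s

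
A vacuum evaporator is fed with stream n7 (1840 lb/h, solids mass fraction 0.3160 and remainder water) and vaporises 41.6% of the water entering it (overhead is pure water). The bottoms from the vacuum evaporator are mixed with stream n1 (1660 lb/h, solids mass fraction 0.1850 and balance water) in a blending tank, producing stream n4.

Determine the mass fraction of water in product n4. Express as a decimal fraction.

0.7015

Vapour removed = 0.416×0.684×1840 = 523.56 lb/h; concentrate = 1316.4 lb/h.
water reaching the mixer = 735 (from concentrate) + 1660×0.815 = 2087.9 lb/h.
Product flow = 1316.4 + 1660 = 2976.4 lb/h; water fraction = 0.7015.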